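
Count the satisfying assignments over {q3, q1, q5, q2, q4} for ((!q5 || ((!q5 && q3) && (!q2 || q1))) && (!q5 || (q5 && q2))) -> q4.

24

Initial set: {(((!q5 || ((!q5 && q3) && (!q2 || q1))) && (!q5 || (q5 && q2))) -> q4)}.
(((!q5 || ((!q5 && q3) && (!q2 || q1))) && (!q5 || (q5 && q2))) -> q4): β-rule — branch into !((!q5 || ((!q5 && q3) && (!q2 || q1))) && (!q5 || (q5 && q2)))  //  q4.
  branch 1 (add !((!q5 || ((!q5 && q3) && (!q2 || q1))) && (!q5 || (q5 && q2)))):
    !((!q5 || ((!q5 && q3) && (!q2 || q1))) && (!q5 || (q5 && q2))): β-rule — branch into !(!q5 || ((!q5 && q3) && (!q2 || q1)))  //  !(!q5 || (q5 && q2)).
      branch 1.1 (add !(!q5 || ((!q5 && q3) && (!q2 || q1)))):
        !(!q5 || ((!q5 && q3) && (!q2 || q1))): α-rule — add !!q5, !((!q5 && q3) && (!q2 || q1)).
        !((!q5 && q3) && (!q2 || q1)): β-rule — branch into !(!q5 && q3)  //  !(!q2 || q1).
          branch 1.1.1 (add !(!q5 && q3)):
            !(!q5 && q3): β-rule — branch into !!q5  //  !q3.
              branch 1.1.1.1 (add !!q5):
                ○ open, literals {q5=1}.
              branch 1.1.1.2 (add !q3):
                ○ open, literals {q3=0, q5=1}.
          branch 1.1.2 (add !(!q2 || q1)):
            !(!q2 || q1): α-rule — add !!q2, !q1.
            ○ open, literals {q1=0, q2=1, q5=1}.
      branch 1.2 (add !(!q5 || (q5 && q2))):
        !(!q5 || (q5 && q2)): α-rule — add !!q5, !(q5 && q2).
        !(q5 && q2): β-rule — branch into !q5  //  !q2.
          branch 1.2.1 (add !q5):
            × closes — contains both q5 and !q5.
          branch 1.2.2 (add !q2):
            ○ open, literals {q2=0, q5=1}.
  branch 2 (add q4):
    ○ open, literals {q4=1}.
1 branch closed, 5 open.
Each open branch fixes some atoms; the unmentioned ones are free. Counting distinct full assignments: branch {q5=1} (q3, q1, q2, q4) contributes 16 new; branch {q3=0, q5=1} (q1, q2, q4) contributes 0 new; branch {q1=0, q2=1, q5=1} (q3, q4) contributes 0 new; branch {q2=0, q5=1} (q3, q1, q4) contributes 0 new; branch {q4=1} (q3, q1, q5, q2) contributes 8 new. Total: 24.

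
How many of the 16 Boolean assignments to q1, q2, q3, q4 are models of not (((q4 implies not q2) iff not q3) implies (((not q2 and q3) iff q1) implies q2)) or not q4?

9

Initial set: {(not (((q4 implies not q2) iff not q3) implies (((not q2 and q3) iff q1) implies q2)) or not q4)}.
(not (((q4 implies not q2) iff not q3) implies (((not q2 and q3) iff q1) implies q2)) or not q4): β-rule — branch into not (((q4 implies not q2) iff not q3) implies (((not q2 and q3) iff q1) implies q2))  //  not q4.
  branch 1 (add not (((q4 implies not q2) iff not q3) implies (((not q2 and q3) iff q1) implies q2))):
    not (((q4 implies not q2) iff not q3) implies (((not q2 and q3) iff q1) implies q2)): α-rule — add ((q4 implies not q2) iff not q3), not (((not q2 and q3) iff q1) implies q2).
    not (((not q2 and q3) iff q1) implies q2): α-rule — add ((not q2 and q3) iff q1), not q2.
    ((q4 implies not q2) iff not q3): β-rule — branch into (q4 implies not q2), not q3  //  not (q4 implies not q2), not not q3.
      branch 1.1 (add (q4 implies not q2), not q3):
        ((not q2 and q3) iff q1): β-rule — branch into (not q2 and q3), q1  //  not (not q2 and q3), not q1.
          branch 1.1.1 (add (not q2 and q3), q1):
            (not q2 and q3): α-rule — add not q2, q3.
            × closes — contains both q3 and not q3.
          branch 1.1.2 (add not (not q2 and q3), not q1):
            (q4 implies not q2): β-rule — branch into not q4  //  not q2.
              branch 1.1.2.1 (add not q4):
                not (not q2 and q3): β-rule — branch into not not q2  //  not q3.
                  branch 1.1.2.1.1 (add not not q2):
                    × closes — contains both q2 and not q2.
                  branch 1.1.2.1.2 (add not q3):
                    ○ open, literals {q1=F, q2=F, q3=F, q4=F}.
              branch 1.1.2.2 (add not q2):
                not (not q2 and q3): β-rule — branch into not not q2  //  not q3.
                  branch 1.1.2.2.1 (add not not q2):
                    × closes — contains both q2 and not q2.
                  branch 1.1.2.2.2 (add not q3):
                    ○ open, literals {q1=F, q2=F, q3=F}.
      branch 1.2 (add not (q4 implies not q2), not not q3):
        not (q4 implies not q2): α-rule — add q4, not not q2.
        × closes — contains both q2 and not q2.
  branch 2 (add not q4):
    ○ open, literals {q4=F}.
4 branches closed, 3 open.
Each open branch fixes some atoms; the unmentioned ones are free. Counting distinct full assignments: branch {q1=F, q2=F, q3=F, q4=F} (none free) contributes 1 new; branch {q1=F, q2=F, q3=F} (q4) contributes 1 new; branch {q4=F} (q1, q2, q3) contributes 7 new. Total: 9.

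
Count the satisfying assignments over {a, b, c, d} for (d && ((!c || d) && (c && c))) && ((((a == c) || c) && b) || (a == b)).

Initial set: {((d && ((!c || d) && (c && c))) && ((((a == c) || c) && b) || (a == b)))}.
((d && ((!c || d) && (c && c))) && ((((a == c) || c) && b) || (a == b))): α-rule — add (d && ((!c || d) && (c && c))), ((((a == c) || c) && b) || (a == b)).
(d && ((!c || d) && (c && c))): α-rule — add d, ((!c || d) && (c && c)).
((!c || d) && (c && c)): α-rule — add (!c || d), (c && c).
(c && c): α-rule — add c, c.
((((a == c) || c) && b) || (a == b)): β-rule — branch into (((a == c) || c) && b)  //  (a == b).
  branch 1 (add (((a == c) || c) && b)):
    (((a == c) || c) && b): α-rule — add ((a == c) || c), b.
    (!c || d): β-rule — branch into !c  //  d.
      branch 1.1 (add !c):
        × closes — contains both c and !c.
      branch 1.2 (add d):
        ((a == c) || c): β-rule — branch into (a == c)  //  c.
          branch 1.2.1 (add (a == c)):
            (a == c): β-rule — branch into a, c  //  !a, !c.
              branch 1.2.1.1 (add a, c):
                ○ open, literals {a=T, b=T, c=T, d=T}.
              branch 1.2.1.2 (add !a, !c):
                × closes — contains both c and !c.
          branch 1.2.2 (add c):
            ○ open, literals {b=T, c=T, d=T}.
  branch 2 (add (a == b)):
    (!c || d): β-rule — branch into !c  //  d.
      branch 2.1 (add !c):
        × closes — contains both c and !c.
      branch 2.2 (add d):
        (a == b): β-rule — branch into a, b  //  !a, !b.
          branch 2.2.1 (add a, b):
            ○ open, literals {a=T, b=T, c=T, d=T}.
          branch 2.2.2 (add !a, !b):
            ○ open, literals {a=F, b=F, c=T, d=T}.
3 branches closed, 4 open.
Each open branch fixes some atoms; the unmentioned ones are free. Counting distinct full assignments: branch {a=T, b=T, c=T, d=T} (none free) contributes 1 new; branch {b=T, c=T, d=T} (a) contributes 1 new; branch {a=T, b=T, c=T, d=T} (none free) contributes 0 new; branch {a=F, b=F, c=T, d=T} (none free) contributes 1 new. Total: 3.

3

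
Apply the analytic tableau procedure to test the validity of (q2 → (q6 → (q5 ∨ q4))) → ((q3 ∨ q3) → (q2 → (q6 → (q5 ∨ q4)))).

Valid

Assume the negation and expand:
Initial set: {F ((q2 → (q6 → (q5 ∨ q4))) → ((q3 ∨ q3) → (q2 → (q6 → (q5 ∨ q4)))))}.
F ((q2 → (q6 → (q5 ∨ q4))) → ((q3 ∨ q3) → (q2 → (q6 → (q5 ∨ q4))))): α-rule — add T (q2 → (q6 → (q5 ∨ q4))), F ((q3 ∨ q3) → (q2 → (q6 → (q5 ∨ q4)))).
F ((q3 ∨ q3) → (q2 → (q6 → (q5 ∨ q4)))): α-rule — add T (q3 ∨ q3), F (q2 → (q6 → (q5 ∨ q4))).
F (q2 → (q6 → (q5 ∨ q4))): α-rule — add T q2, F (q6 → (q5 ∨ q4)).
F (q6 → (q5 ∨ q4)): α-rule — add T q6, F (q5 ∨ q4).
F (q5 ∨ q4): α-rule — add F q5, F q4.
T (q2 → (q6 → (q5 ∨ q4))): β-rule — branch into F q2  //  T (q6 → (q5 ∨ q4)).
  branch 1 (add F q2):
    × closes — contains both q2 and ¬q2.
  branch 2 (add T (q6 → (q5 ∨ q4))):
    T (q3 ∨ q3): β-rule — branch into T q3  //  T q3.
      branch 2.1 (add T q3):
        T (q6 → (q5 ∨ q4)): β-rule — branch into F q6  //  T (q5 ∨ q4).
          branch 2.1.1 (add F q6):
            × closes — contains both q6 and ¬q6.
          branch 2.1.2 (add T (q5 ∨ q4)):
            T (q5 ∨ q4): β-rule — branch into T q5  //  T q4.
              branch 2.1.2.1 (add T q5):
                × closes — contains both q5 and ¬q5.
              branch 2.1.2.2 (add T q4):
                × closes — contains both q4 and ¬q4.
      branch 2.2 (add T q3):
        T (q6 → (q5 ∨ q4)): β-rule — branch into F q6  //  T (q5 ∨ q4).
          branch 2.2.1 (add F q6):
            × closes — contains both q6 and ¬q6.
          branch 2.2.2 (add T (q5 ∨ q4)):
            T (q5 ∨ q4): β-rule — branch into T q5  //  T q4.
              branch 2.2.2.1 (add T q5):
                × closes — contains both q5 and ¬q5.
              branch 2.2.2.2 (add T q4):
                × closes — contains both q4 and ¬q4.
All 7 branches close.
Every branch closed, so the negation is unsatisfiable and the formula is valid.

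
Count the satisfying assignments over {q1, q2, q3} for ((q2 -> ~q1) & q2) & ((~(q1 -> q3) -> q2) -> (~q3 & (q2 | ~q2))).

1

Initial set: {(((q2 -> ~q1) & q2) & ((~(q1 -> q3) -> q2) -> (~q3 & (q2 | ~q2))))}.
(((q2 -> ~q1) & q2) & ((~(q1 -> q3) -> q2) -> (~q3 & (q2 | ~q2)))): α-rule — add ((q2 -> ~q1) & q2), ((~(q1 -> q3) -> q2) -> (~q3 & (q2 | ~q2))).
((q2 -> ~q1) & q2): α-rule — add (q2 -> ~q1), q2.
((~(q1 -> q3) -> q2) -> (~q3 & (q2 | ~q2))): β-rule — branch into ~(~(q1 -> q3) -> q2)  //  (~q3 & (q2 | ~q2)).
  branch 1 (add ~(~(q1 -> q3) -> q2)):
    ~(~(q1 -> q3) -> q2): α-rule — add ~(q1 -> q3), ~q2.
    × closes — contains both q2 and ~q2.
  branch 2 (add (~q3 & (q2 | ~q2))):
    (~q3 & (q2 | ~q2)): α-rule — add ~q3, (q2 | ~q2).
    (q2 -> ~q1): β-rule — branch into ~q2  //  ~q1.
      branch 2.1 (add ~q2):
        × closes — contains both q2 and ~q2.
      branch 2.2 (add ~q1):
        (q2 | ~q2): β-rule — branch into q2  //  ~q2.
          branch 2.2.1 (add q2):
            ○ open, literals {q1=0, q2=1, q3=0}.
          branch 2.2.2 (add ~q2):
            × closes — contains both q2 and ~q2.
3 branches closed, 1 open.
Each open branch fixes some atoms; the unmentioned ones are free. Counting distinct full assignments: branch {q1=0, q2=1, q3=0} (none free) contributes 1 new. Total: 1.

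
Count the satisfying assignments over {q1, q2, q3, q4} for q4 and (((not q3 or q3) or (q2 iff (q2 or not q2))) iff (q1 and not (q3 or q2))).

1

Initial set: {(q4 and (((not q3 or q3) or (q2 iff (q2 or not q2))) iff (q1 and not (q3 or q2))))}.
(q4 and (((not q3 or q3) or (q2 iff (q2 or not q2))) iff (q1 and not (q3 or q2)))): α-rule — add q4, (((not q3 or q3) or (q2 iff (q2 or not q2))) iff (q1 and not (q3 or q2))).
(((not q3 or q3) or (q2 iff (q2 or not q2))) iff (q1 and not (q3 or q2))): β-rule — branch into ((not q3 or q3) or (q2 iff (q2 or not q2))), (q1 and not (q3 or q2))  //  not ((not q3 or q3) or (q2 iff (q2 or not q2))), not (q1 and not (q3 or q2)).
  branch 1 (add ((not q3 or q3) or (q2 iff (q2 or not q2))), (q1 and not (q3 or q2))):
    (q1 and not (q3 or q2)): α-rule — add q1, not (q3 or q2).
    not (q3 or q2): α-rule — add not q3, not q2.
    ((not q3 or q3) or (q2 iff (q2 or not q2))): β-rule — branch into (not q3 or q3)  //  (q2 iff (q2 or not q2)).
      branch 1.1 (add (not q3 or q3)):
        (not q3 or q3): β-rule — branch into not q3  //  q3.
          branch 1.1.1 (add not q3):
            ○ open, literals {q1=T, q2=F, q3=F, q4=T}.
          branch 1.1.2 (add q3):
            × closes — contains both q3 and not q3.
      branch 1.2 (add (q2 iff (q2 or not q2))):
        (q2 iff (q2 or not q2)): β-rule — branch into q2, (q2 or not q2)  //  not q2, not (q2 or not q2).
          branch 1.2.1 (add q2, (q2 or not q2)):
            × closes — contains both q2 and not q2.
          branch 1.2.2 (add not q2, not (q2 or not q2)):
            not (q2 or not q2): α-rule — add not q2, not not q2.
            × closes — contains both q2 and not q2.
  branch 2 (add not ((not q3 or q3) or (q2 iff (q2 or not q2))), not (q1 and not (q3 or q2))):
    not ((not q3 or q3) or (q2 iff (q2 or not q2))): α-rule — add not (not q3 or q3), not (q2 iff (q2 or not q2)).
    not (not q3 or q3): α-rule — add not not q3, not q3.
    × closes — contains both q3 and not q3.
4 branches closed, 1 open.
Each open branch fixes some atoms; the unmentioned ones are free. Counting distinct full assignments: branch {q1=T, q2=F, q3=F, q4=T} (none free) contributes 1 new. Total: 1.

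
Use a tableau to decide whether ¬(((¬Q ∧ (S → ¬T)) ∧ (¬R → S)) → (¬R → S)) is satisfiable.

Unsatisfiable

Initial set: {¬(((¬Q ∧ (S → ¬T)) ∧ (¬R → S)) → (¬R → S))}.
¬(((¬Q ∧ (S → ¬T)) ∧ (¬R → S)) → (¬R → S)): α-rule — add ((¬Q ∧ (S → ¬T)) ∧ (¬R → S)), ¬(¬R → S).
((¬Q ∧ (S → ¬T)) ∧ (¬R → S)): α-rule — add (¬Q ∧ (S → ¬T)), (¬R → S).
¬(¬R → S): α-rule — add ¬R, ¬S.
(¬Q ∧ (S → ¬T)): α-rule — add ¬Q, (S → ¬T).
(¬R → S): β-rule — branch into ¬¬R  //  S.
  branch 1 (add ¬¬R):
    × closes — contains both R and ¬R.
  branch 2 (add S):
    × closes — contains both S and ¬S.
All 2 branches close.
Every branch closed; the formula is unsatisfiable.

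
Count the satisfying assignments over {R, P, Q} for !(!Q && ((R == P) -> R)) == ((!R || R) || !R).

Initial set: {T (!(!Q && ((R == P) -> R)) == ((!R || R) || !R))}.
T (!(!Q && ((R == P) -> R)) == ((!R || R) || !R)): β-rule — branch into T !(!Q && ((R == P) -> R)), T ((!R || R) || !R)  //  F !(!Q && ((R == P) -> R)), F ((!R || R) || !R).
  branch 1 (add T !(!Q && ((R == P) -> R)), T ((!R || R) || !R)):
    T !(!Q && ((R == P) -> R)): β-rule — branch into F !Q  //  F ((R == P) -> R).
      branch 1.1 (add F !Q):
        T ((!R || R) || !R): β-rule — branch into T (!R || R)  //  T !R.
          branch 1.1.1 (add T (!R || R)):
            T (!R || R): β-rule — branch into T !R  //  T R.
              branch 1.1.1.1 (add T !R):
                ○ open, literals {Q=true, R=false}.
              branch 1.1.1.2 (add T R):
                ○ open, literals {Q=true, R=true}.
          branch 1.1.2 (add T !R):
            ○ open, literals {Q=true, R=false}.
      branch 1.2 (add F ((R == P) -> R)):
        F ((R == P) -> R): α-rule — add T (R == P), F R.
        T ((!R || R) || !R): β-rule — branch into T (!R || R)  //  T !R.
          branch 1.2.1 (add T (!R || R)):
            T (R == P): β-rule — branch into T R, T P  //  F R, F P.
              branch 1.2.1.1 (add T R, T P):
                × closes — contains both R and !R.
              branch 1.2.1.2 (add F R, F P):
                T (!R || R): β-rule — branch into T !R  //  T R.
                  branch 1.2.1.2.1 (add T !R):
                    ○ open, literals {P=false, R=false}.
                  branch 1.2.1.2.2 (add T R):
                    × closes — contains both R and !R.
          branch 1.2.2 (add T !R):
            T (R == P): β-rule — branch into T R, T P  //  F R, F P.
              branch 1.2.2.1 (add T R, T P):
                × closes — contains both R and !R.
              branch 1.2.2.2 (add F R, F P):
                ○ open, literals {P=false, R=false}.
  branch 2 (add F !(!Q && ((R == P) -> R)), F ((!R || R) || !R)):
    F !(!Q && ((R == P) -> R)): α-rule — add T !Q, T ((R == P) -> R).
    F ((!R || R) || !R): α-rule — add F (!R || R), F !R.
    F (!R || R): α-rule — add F !R, F R.
    × closes — contains both R and !R.
4 branches closed, 5 open.
Each open branch fixes some atoms; the unmentioned ones are free. Counting distinct full assignments: branch {Q=true, R=false} (P) contributes 2 new; branch {Q=true, R=true} (P) contributes 2 new; branch {Q=true, R=false} (P) contributes 0 new; branch {P=false, R=false} (Q) contributes 1 new; branch {P=false, R=false} (Q) contributes 0 new. Total: 5.

5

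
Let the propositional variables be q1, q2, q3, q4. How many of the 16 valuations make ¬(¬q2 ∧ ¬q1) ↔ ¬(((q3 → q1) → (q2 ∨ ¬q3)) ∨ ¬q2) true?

Initial set: {(¬(¬q2 ∧ ¬q1) ↔ ¬(((q3 → q1) → (q2 ∨ ¬q3)) ∨ ¬q2))}.
(¬(¬q2 ∧ ¬q1) ↔ ¬(((q3 → q1) → (q2 ∨ ¬q3)) ∨ ¬q2)): β-rule — branch into ¬(¬q2 ∧ ¬q1), ¬(((q3 → q1) → (q2 ∨ ¬q3)) ∨ ¬q2)  //  ¬¬(¬q2 ∧ ¬q1), ¬¬(((q3 → q1) → (q2 ∨ ¬q3)) ∨ ¬q2).
  branch 1 (add ¬(¬q2 ∧ ¬q1), ¬(((q3 → q1) → (q2 ∨ ¬q3)) ∨ ¬q2)):
    ¬(((q3 → q1) → (q2 ∨ ¬q3)) ∨ ¬q2): α-rule — add ¬((q3 → q1) → (q2 ∨ ¬q3)), ¬¬q2.
    ¬((q3 → q1) → (q2 ∨ ¬q3)): α-rule — add (q3 → q1), ¬(q2 ∨ ¬q3).
    ¬(q2 ∨ ¬q3): α-rule — add ¬q2, ¬¬q3.
    × closes — contains both q2 and ¬q2.
  branch 2 (add ¬¬(¬q2 ∧ ¬q1), ¬¬(((q3 → q1) → (q2 ∨ ¬q3)) ∨ ¬q2)):
    ¬¬(¬q2 ∧ ¬q1): α-rule — add ¬q2, ¬q1.
    ¬¬(((q3 → q1) → (q2 ∨ ¬q3)) ∨ ¬q2): β-rule — branch into ((q3 → q1) → (q2 ∨ ¬q3))  //  ¬q2.
      branch 2.1 (add ((q3 → q1) → (q2 ∨ ¬q3))):
        ((q3 → q1) → (q2 ∨ ¬q3)): β-rule — branch into ¬(q3 → q1)  //  (q2 ∨ ¬q3).
          branch 2.1.1 (add ¬(q3 → q1)):
            ¬(q3 → q1): α-rule — add q3, ¬q1.
            ○ open, literals {q1=0, q2=0, q3=1}.
          branch 2.1.2 (add (q2 ∨ ¬q3)):
            (q2 ∨ ¬q3): β-rule — branch into q2  //  ¬q3.
              branch 2.1.2.1 (add q2):
                × closes — contains both q2 and ¬q2.
              branch 2.1.2.2 (add ¬q3):
                ○ open, literals {q1=0, q2=0, q3=0}.
      branch 2.2 (add ¬q2):
        ○ open, literals {q1=0, q2=0}.
2 branches closed, 3 open.
Each open branch fixes some atoms; the unmentioned ones are free. Counting distinct full assignments: branch {q1=0, q2=0, q3=1} (q4) contributes 2 new; branch {q1=0, q2=0, q3=0} (q4) contributes 2 new; branch {q1=0, q2=0} (q3, q4) contributes 0 new. Total: 4.

4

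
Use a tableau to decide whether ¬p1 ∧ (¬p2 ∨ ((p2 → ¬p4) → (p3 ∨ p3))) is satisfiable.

Satisfiable

Initial set: {(¬p1 ∧ (¬p2 ∨ ((p2 → ¬p4) → (p3 ∨ p3))))}.
(¬p1 ∧ (¬p2 ∨ ((p2 → ¬p4) → (p3 ∨ p3)))): α-rule — add ¬p1, (¬p2 ∨ ((p2 → ¬p4) → (p3 ∨ p3))).
(¬p2 ∨ ((p2 → ¬p4) → (p3 ∨ p3))): β-rule — branch into ¬p2  //  ((p2 → ¬p4) → (p3 ∨ p3)).
  branch 1 (add ¬p2):
    ○ open, literals {p1=false, p2=false}.
  branch 2 (add ((p2 → ¬p4) → (p3 ∨ p3))):
    ((p2 → ¬p4) → (p3 ∨ p3)): β-rule — branch into ¬(p2 → ¬p4)  //  (p3 ∨ p3).
      branch 2.1 (add ¬(p2 → ¬p4)):
        ¬(p2 → ¬p4): α-rule — add p2, ¬¬p4.
        ○ open, literals {p1=false, p2=true, p4=true}.
      branch 2.2 (add (p3 ∨ p3)):
        (p3 ∨ p3): β-rule — branch into p3  //  p3.
          branch 2.2.1 (add p3):
            ○ open, literals {p1=false, p3=true}.
          branch 2.2.2 (add p3):
            ○ open, literals {p1=false, p3=true}.
0 branches closed, 4 open.
An open branch gives a satisfying assignment: p1=false, p2=false.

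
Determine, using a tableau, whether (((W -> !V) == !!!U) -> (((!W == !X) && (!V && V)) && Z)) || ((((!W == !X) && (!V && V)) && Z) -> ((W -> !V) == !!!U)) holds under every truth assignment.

Assume the negation and expand:
Initial set: {!((((W -> !V) == !!!U) -> (((!W == !X) && (!V && V)) && Z)) || ((((!W == !X) && (!V && V)) && Z) -> ((W -> !V) == !!!U)))}.
!((((W -> !V) == !!!U) -> (((!W == !X) && (!V && V)) && Z)) || ((((!W == !X) && (!V && V)) && Z) -> ((W -> !V) == !!!U))): α-rule — add !(((W -> !V) == !!!U) -> (((!W == !X) && (!V && V)) && Z)), !((((!W == !X) && (!V && V)) && Z) -> ((W -> !V) == !!!U)).
!(((W -> !V) == !!!U) -> (((!W == !X) && (!V && V)) && Z)): α-rule — add ((W -> !V) == !!!U), !(((!W == !X) && (!V && V)) && Z).
!((((!W == !X) && (!V && V)) && Z) -> ((W -> !V) == !!!U)): α-rule — add (((!W == !X) && (!V && V)) && Z), !((W -> !V) == !!!U).
(((!W == !X) && (!V && V)) && Z): α-rule — add ((!W == !X) && (!V && V)), Z.
((!W == !X) && (!V && V)): α-rule — add (!W == !X), (!V && V).
(!V && V): α-rule — add !V, V.
× closes — contains both V and !V.
All 1 branch closes.
Every branch closed, so the negation is unsatisfiable and the formula is valid.

Valid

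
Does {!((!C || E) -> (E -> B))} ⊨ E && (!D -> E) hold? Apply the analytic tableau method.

Initial set: {T !((!C || E) -> (E -> B)); F (E && (!D -> E))}.
T !((!C || E) -> (E -> B)): α-rule — add T (!C || E), F (E -> B).
F (E -> B): α-rule — add T E, F B.
F (E && (!D -> E)): β-rule — branch into F E  //  F (!D -> E).
  branch 1 (add F E):
    × closes — contains both E and !E.
  branch 2 (add F (!D -> E)):
    F (!D -> E): α-rule — add T !D, F E.
    × closes — contains both E and !E.
All 2 branches close.
Every branch closed, so the premises entail the conclusion.

Yes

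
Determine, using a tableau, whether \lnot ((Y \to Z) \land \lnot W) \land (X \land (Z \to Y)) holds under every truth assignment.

Not valid

Assume the negation and expand:
Initial set: {\lnot (\lnot ((Y \to Z) \land \lnot W) \land (X \land (Z \to Y)))}.
\lnot (\lnot ((Y \to Z) \land \lnot W) \land (X \land (Z \to Y))): β-rule — branch into \lnot \lnot ((Y \to Z) \land \lnot W)  //  \lnot (X \land (Z \to Y)).
  branch 1 (add \lnot \lnot ((Y \to Z) \land \lnot W)):
    \lnot \lnot ((Y \to Z) \land \lnot W): α-rule — add (Y \to Z), \lnot W.
    (Y \to Z): β-rule — branch into \lnot Y  //  Z.
      branch 1.1 (add \lnot Y):
        ○ open, literals {W=0, Y=0}.
      branch 1.2 (add Z):
        ○ open, literals {W=0, Z=1}.
  branch 2 (add \lnot (X \land (Z \to Y))):
    \lnot (X \land (Z \to Y)): β-rule — branch into \lnot X  //  \lnot (Z \to Y).
      branch 2.1 (add \lnot X):
        ○ open, literals {X=0}.
      branch 2.2 (add \lnot (Z \to Y)):
        \lnot (Z \to Y): α-rule — add Z, \lnot Y.
        ○ open, literals {Y=0, Z=1}.
0 branches closed, 4 open.
An open branch gives a countermodel: W=0, Y=0 (unmentioned atoms arbitrary); under it the original formula is false.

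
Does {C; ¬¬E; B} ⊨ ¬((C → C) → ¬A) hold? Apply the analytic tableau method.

No

Initial set: {C; ¬¬E; B; ¬¬((C → C) → ¬A)}.
¬¬E: drop double negation, giving E.
¬¬((C → C) → ¬A): β-rule — branch into ¬(C → C)  //  ¬A.
  branch 1 (add ¬(C → C)):
    ¬(C → C): α-rule — add C, ¬C.
    × closes — contains both C and ¬C.
  branch 2 (add ¬A):
    ○ open, literals {A=false, B=true, C=true, E=true}.
1 branch closed, 1 open.
An open branch gives a countermodel: A=false, B=true, C=true, E=true (unmentioned atoms arbitrary); the premises hold there but the conclusion fails.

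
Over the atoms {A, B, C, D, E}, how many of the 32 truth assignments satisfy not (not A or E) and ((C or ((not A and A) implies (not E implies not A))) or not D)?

8

Initial set: {T (not (not A or E) and ((C or ((not A and A) implies (not E implies not A))) or not D))}.
T (not (not A or E) and ((C or ((not A and A) implies (not E implies not A))) or not D)): α-rule — add T not (not A or E), T ((C or ((not A and A) implies (not E implies not A))) or not D).
T not (not A or E): α-rule — add F not A, F E.
T ((C or ((not A and A) implies (not E implies not A))) or not D): β-rule — branch into T (C or ((not A and A) implies (not E implies not A)))  //  T not D.
  branch 1 (add T (C or ((not A and A) implies (not E implies not A)))):
    T (C or ((not A and A) implies (not E implies not A))): β-rule — branch into T C  //  T ((not A and A) implies (not E implies not A)).
      branch 1.1 (add T C):
        ○ open, literals {A=1, C=1, E=0}.
      branch 1.2 (add T ((not A and A) implies (not E implies not A))):
        T ((not A and A) implies (not E implies not A)): β-rule — branch into F (not A and A)  //  T (not E implies not A).
          branch 1.2.1 (add F (not A and A)):
            F (not A and A): β-rule — branch into F not A  //  F A.
              branch 1.2.1.1 (add F not A):
                ○ open, literals {A=1, E=0}.
              branch 1.2.1.2 (add F A):
                × closes — contains both A and not A.
          branch 1.2.2 (add T (not E implies not A)):
            T (not E implies not A): β-rule — branch into F not E  //  T not A.
              branch 1.2.2.1 (add F not E):
                × closes — contains both E and not E.
              branch 1.2.2.2 (add T not A):
                × closes — contains both A and not A.
  branch 2 (add T not D):
    ○ open, literals {A=1, D=0, E=0}.
3 branches closed, 3 open.
Each open branch fixes some atoms; the unmentioned ones are free. Counting distinct full assignments: branch {A=1, C=1, E=0} (B, D) contributes 4 new; branch {A=1, E=0} (B, C, D) contributes 4 new; branch {A=1, D=0, E=0} (B, C) contributes 0 new. Total: 8.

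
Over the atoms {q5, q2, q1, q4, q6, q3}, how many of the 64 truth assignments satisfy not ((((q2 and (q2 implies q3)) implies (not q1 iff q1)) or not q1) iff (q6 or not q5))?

20

Initial set: {not ((((q2 and (q2 implies q3)) implies (not q1 iff q1)) or not q1) iff (q6 or not q5))}.
not ((((q2 and (q2 implies q3)) implies (not q1 iff q1)) or not q1) iff (q6 or not q5)): β-rule — branch into (((q2 and (q2 implies q3)) implies (not q1 iff q1)) or not q1), not (q6 or not q5)  //  not (((q2 and (q2 implies q3)) implies (not q1 iff q1)) or not q1), (q6 or not q5).
  branch 1 (add (((q2 and (q2 implies q3)) implies (not q1 iff q1)) or not q1), not (q6 or not q5)):
    not (q6 or not q5): α-rule — add not q6, not not q5.
    (((q2 and (q2 implies q3)) implies (not q1 iff q1)) or not q1): β-rule — branch into ((q2 and (q2 implies q3)) implies (not q1 iff q1))  //  not q1.
      branch 1.1 (add ((q2 and (q2 implies q3)) implies (not q1 iff q1))):
        ((q2 and (q2 implies q3)) implies (not q1 iff q1)): β-rule — branch into not (q2 and (q2 implies q3))  //  (not q1 iff q1).
          branch 1.1.1 (add not (q2 and (q2 implies q3))):
            not (q2 and (q2 implies q3)): β-rule — branch into not q2  //  not (q2 implies q3).
              branch 1.1.1.1 (add not q2):
                ○ open, literals {q2=F, q5=T, q6=F}.
              branch 1.1.1.2 (add not (q2 implies q3)):
                not (q2 implies q3): α-rule — add q2, not q3.
                ○ open, literals {q2=T, q3=F, q5=T, q6=F}.
          branch 1.1.2 (add (not q1 iff q1)):
            (not q1 iff q1): β-rule — branch into not q1, q1  //  not not q1, not q1.
              branch 1.1.2.1 (add not q1, q1):
                × closes — contains both q1 and not q1.
              branch 1.1.2.2 (add not not q1, not q1):
                × closes — contains both q1 and not q1.
      branch 1.2 (add not q1):
        ○ open, literals {q1=F, q5=T, q6=F}.
  branch 2 (add not (((q2 and (q2 implies q3)) implies (not q1 iff q1)) or not q1), (q6 or not q5)):
    not (((q2 and (q2 implies q3)) implies (not q1 iff q1)) or not q1): α-rule — add not ((q2 and (q2 implies q3)) implies (not q1 iff q1)), not not q1.
    not ((q2 and (q2 implies q3)) implies (not q1 iff q1)): α-rule — add (q2 and (q2 implies q3)), not (not q1 iff q1).
    (q2 and (q2 implies q3)): α-rule — add q2, (q2 implies q3).
    (q6 or not q5): β-rule — branch into q6  //  not q5.
      branch 2.1 (add q6):
        not (not q1 iff q1): β-rule — branch into not q1, not q1  //  not not q1, q1.
          branch 2.1.1 (add not q1, not q1):
            × closes — contains both q1 and not q1.
          branch 2.1.2 (add not not q1, q1):
            (q2 implies q3): β-rule — branch into not q2  //  q3.
              branch 2.1.2.1 (add not q2):
                × closes — contains both q2 and not q2.
              branch 2.1.2.2 (add q3):
                ○ open, literals {q1=T, q2=T, q3=T, q6=T}.
      branch 2.2 (add not q5):
        not (not q1 iff q1): β-rule — branch into not q1, not q1  //  not not q1, q1.
          branch 2.2.1 (add not q1, not q1):
            × closes — contains both q1 and not q1.
          branch 2.2.2 (add not not q1, q1):
            (q2 implies q3): β-rule — branch into not q2  //  q3.
              branch 2.2.2.1 (add not q2):
                × closes — contains both q2 and not q2.
              branch 2.2.2.2 (add q3):
                ○ open, literals {q1=T, q2=T, q3=T, q5=F}.
6 branches closed, 5 open.
Each open branch fixes some atoms; the unmentioned ones are free. Counting distinct full assignments: branch {q2=F, q5=T, q6=F} (q1, q4, q3) contributes 8 new; branch {q2=T, q3=F, q5=T, q6=F} (q1, q4) contributes 4 new; branch {q1=F, q5=T, q6=F} (q2, q4, q3) contributes 2 new; branch {q1=T, q2=T, q3=T, q6=T} (q5, q4) contributes 4 new; branch {q1=T, q2=T, q3=T, q5=F} (q4, q6) contributes 2 new. Total: 20.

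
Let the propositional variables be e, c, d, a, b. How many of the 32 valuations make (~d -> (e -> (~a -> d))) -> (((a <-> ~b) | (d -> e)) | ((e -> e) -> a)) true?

30

Initial set: {((~d -> (e -> (~a -> d))) -> (((a <-> ~b) | (d -> e)) | ((e -> e) -> a)))}.
((~d -> (e -> (~a -> d))) -> (((a <-> ~b) | (d -> e)) | ((e -> e) -> a))): β-rule — branch into ~(~d -> (e -> (~a -> d)))  //  (((a <-> ~b) | (d -> e)) | ((e -> e) -> a)).
  branch 1 (add ~(~d -> (e -> (~a -> d)))):
    ~(~d -> (e -> (~a -> d))): α-rule — add ~d, ~(e -> (~a -> d)).
    ~(e -> (~a -> d)): α-rule — add e, ~(~a -> d).
    ~(~a -> d): α-rule — add ~a, ~d.
    ○ open, literals {a=F, d=F, e=T}.
  branch 2 (add (((a <-> ~b) | (d -> e)) | ((e -> e) -> a))):
    (((a <-> ~b) | (d -> e)) | ((e -> e) -> a)): β-rule — branch into ((a <-> ~b) | (d -> e))  //  ((e -> e) -> a).
      branch 2.1 (add ((a <-> ~b) | (d -> e))):
        ((a <-> ~b) | (d -> e)): β-rule — branch into (a <-> ~b)  //  (d -> e).
          branch 2.1.1 (add (a <-> ~b)):
            (a <-> ~b): β-rule — branch into a, ~b  //  ~a, ~~b.
              branch 2.1.1.1 (add a, ~b):
                ○ open, literals {a=T, b=F}.
              branch 2.1.1.2 (add ~a, ~~b):
                ○ open, literals {a=F, b=T}.
          branch 2.1.2 (add (d -> e)):
            (d -> e): β-rule — branch into ~d  //  e.
              branch 2.1.2.1 (add ~d):
                ○ open, literals {d=F}.
              branch 2.1.2.2 (add e):
                ○ open, literals {e=T}.
      branch 2.2 (add ((e -> e) -> a)):
        ((e -> e) -> a): β-rule — branch into ~(e -> e)  //  a.
          branch 2.2.1 (add ~(e -> e)):
            ~(e -> e): α-rule — add e, ~e.
            × closes — contains both e and ~e.
          branch 2.2.2 (add a):
            ○ open, literals {a=T}.
1 branch closed, 6 open.
Each open branch fixes some atoms; the unmentioned ones are free. Counting distinct full assignments: branch {a=F, d=F, e=T} (c, b) contributes 4 new; branch {a=T, b=F} (e, c, d) contributes 8 new; branch {a=F, b=T} (e, c, d) contributes 6 new; branch {d=F} (e, c, a, b) contributes 6 new; branch {e=T} (c, d, a, b) contributes 4 new; branch {a=T} (e, c, d, b) contributes 2 new. Total: 30.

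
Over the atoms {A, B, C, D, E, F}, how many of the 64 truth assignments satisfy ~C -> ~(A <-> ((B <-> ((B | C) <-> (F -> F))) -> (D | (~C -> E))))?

48

Initial set: {(~C -> ~(A <-> ((B <-> ((B | C) <-> (F -> F))) -> (D | (~C -> E)))))}.
(~C -> ~(A <-> ((B <-> ((B | C) <-> (F -> F))) -> (D | (~C -> E))))): β-rule — branch into ~~C  //  ~(A <-> ((B <-> ((B | C) <-> (F -> F))) -> (D | (~C -> E)))).
  branch 1 (add ~~C):
    ○ open, literals {C=1}.
  branch 2 (add ~(A <-> ((B <-> ((B | C) <-> (F -> F))) -> (D | (~C -> E))))):
    ~(A <-> ((B <-> ((B | C) <-> (F -> F))) -> (D | (~C -> E)))): β-rule — branch into A, ~((B <-> ((B | C) <-> (F -> F))) -> (D | (~C -> E)))  //  ~A, ((B <-> ((B | C) <-> (F -> F))) -> (D | (~C -> E))).
      branch 2.1 (add A, ~((B <-> ((B | C) <-> (F -> F))) -> (D | (~C -> E)))):
        ~((B <-> ((B | C) <-> (F -> F))) -> (D | (~C -> E))): α-rule — add (B <-> ((B | C) <-> (F -> F))), ~(D | (~C -> E)).
        ~(D | (~C -> E)): α-rule — add ~D, ~(~C -> E).
        ~(~C -> E): α-rule — add ~C, ~E.
        (B <-> ((B | C) <-> (F -> F))): β-rule — branch into B, ((B | C) <-> (F -> F))  //  ~B, ~((B | C) <-> (F -> F)).
          branch 2.1.1 (add B, ((B | C) <-> (F -> F))):
            ((B | C) <-> (F -> F)): β-rule — branch into (B | C), (F -> F)  //  ~(B | C), ~(F -> F).
              branch 2.1.1.1 (add (B | C), (F -> F)):
                (B | C): β-rule — branch into B  //  C.
                  branch 2.1.1.1.1 (add B):
                    (F -> F): β-rule — branch into ~F  //  F.
                      branch 2.1.1.1.1.1 (add ~F):
                        ○ open, literals {A=1, B=1, C=0, D=0, E=0, F=0}.
                      branch 2.1.1.1.1.2 (add F):
                        ○ open, literals {A=1, B=1, C=0, D=0, E=0, F=1}.
                  branch 2.1.1.1.2 (add C):
                    × closes — contains both C and ~C.
              branch 2.1.1.2 (add ~(B | C), ~(F -> F)):
                ~(B | C): α-rule — add ~B, ~C.
                × closes — contains both B and ~B.
          branch 2.1.2 (add ~B, ~((B | C) <-> (F -> F))):
            ~((B | C) <-> (F -> F)): β-rule — branch into (B | C), ~(F -> F)  //  ~(B | C), (F -> F).
              branch 2.1.2.1 (add (B | C), ~(F -> F)):
                ~(F -> F): α-rule — add F, ~F.
                × closes — contains both F and ~F.
              branch 2.1.2.2 (add ~(B | C), (F -> F)):
                ~(B | C): α-rule — add ~B, ~C.
                (F -> F): β-rule — branch into ~F  //  F.
                  branch 2.1.2.2.1 (add ~F):
                    ○ open, literals {A=1, B=0, C=0, D=0, E=0, F=0}.
                  branch 2.1.2.2.2 (add F):
                    ○ open, literals {A=1, B=0, C=0, D=0, E=0, F=1}.
      branch 2.2 (add ~A, ((B <-> ((B | C) <-> (F -> F))) -> (D | (~C -> E)))):
        ((B <-> ((B | C) <-> (F -> F))) -> (D | (~C -> E))): β-rule — branch into ~(B <-> ((B | C) <-> (F -> F)))  //  (D | (~C -> E)).
          branch 2.2.1 (add ~(B <-> ((B | C) <-> (F -> F)))):
            ~(B <-> ((B | C) <-> (F -> F))): β-rule — branch into B, ~((B | C) <-> (F -> F))  //  ~B, ((B | C) <-> (F -> F)).
              branch 2.2.1.1 (add B, ~((B | C) <-> (F -> F))):
                ~((B | C) <-> (F -> F)): β-rule — branch into (B | C), ~(F -> F)  //  ~(B | C), (F -> F).
                  branch 2.2.1.1.1 (add (B | C), ~(F -> F)):
                    ~(F -> F): α-rule — add F, ~F.
                    × closes — contains both F and ~F.
                  branch 2.2.1.1.2 (add ~(B | C), (F -> F)):
                    ~(B | C): α-rule — add ~B, ~C.
                    × closes — contains both B and ~B.
              branch 2.2.1.2 (add ~B, ((B | C) <-> (F -> F))):
                ((B | C) <-> (F -> F)): β-rule — branch into (B | C), (F -> F)  //  ~(B | C), ~(F -> F).
                  branch 2.2.1.2.1 (add (B | C), (F -> F)):
                    (B | C): β-rule — branch into B  //  C.
                      branch 2.2.1.2.1.1 (add B):
                        × closes — contains both B and ~B.
                      branch 2.2.1.2.1.2 (add C):
                        (F -> F): β-rule — branch into ~F  //  F.
                          branch 2.2.1.2.1.2.1 (add ~F):
                            ○ open, literals {A=0, B=0, C=1, F=0}.
                          branch 2.2.1.2.1.2.2 (add F):
                            ○ open, literals {A=0, B=0, C=1, F=1}.
                  branch 2.2.1.2.2 (add ~(B | C), ~(F -> F)):
                    ~(B | C): α-rule — add ~B, ~C.
                    ~(F -> F): α-rule — add F, ~F.
                    × closes — contains both F and ~F.
          branch 2.2.2 (add (D | (~C -> E))):
            (D | (~C -> E)): β-rule — branch into D  //  (~C -> E).
              branch 2.2.2.1 (add D):
                ○ open, literals {A=0, D=1}.
              branch 2.2.2.2 (add (~C -> E)):
                (~C -> E): β-rule — branch into ~~C  //  E.
                  branch 2.2.2.2.1 (add ~~C):
                    ○ open, literals {A=0, C=1}.
                  branch 2.2.2.2.2 (add E):
                    ○ open, literals {A=0, E=1}.
7 branches closed, 10 open.
Each open branch fixes some atoms; the unmentioned ones are free. Counting distinct full assignments: branch {C=1} (A, B, D, E, F) contributes 32 new; branch {A=1, B=1, C=0, D=0, E=0, F=0} (none free) contributes 1 new; branch {A=1, B=1, C=0, D=0, E=0, F=1} (none free) contributes 1 new; branch {A=1, B=0, C=0, D=0, E=0, F=0} (none free) contributes 1 new; branch {A=1, B=0, C=0, D=0, E=0, F=1} (none free) contributes 1 new; branch {A=0, B=0, C=1, F=0} (D, E) contributes 0 new; branch {A=0, B=0, C=1, F=1} (D, E) contributes 0 new; branch {A=0, D=1} (B, C, E, F) contributes 8 new; branch {A=0, C=1} (B, D, E, F) contributes 0 new; branch {A=0, E=1} (B, C, D, F) contributes 4 new. Total: 48.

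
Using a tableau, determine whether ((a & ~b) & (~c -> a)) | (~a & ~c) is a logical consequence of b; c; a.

Initial set: {b; c; a; ~(((a & ~b) & (~c -> a)) | (~a & ~c))}.
~(((a & ~b) & (~c -> a)) | (~a & ~c)): α-rule — add ~((a & ~b) & (~c -> a)), ~(~a & ~c).
~((a & ~b) & (~c -> a)): β-rule — branch into ~(a & ~b)  //  ~(~c -> a).
  branch 1 (add ~(a & ~b)):
    ~(~a & ~c): β-rule — branch into ~~a  //  ~~c.
      branch 1.1 (add ~~a):
        ~(a & ~b): β-rule — branch into ~a  //  ~~b.
          branch 1.1.1 (add ~a):
            × closes — contains both a and ~a.
          branch 1.1.2 (add ~~b):
            ○ open, literals {a=true, b=true, c=true}.
      branch 1.2 (add ~~c):
        ~(a & ~b): β-rule — branch into ~a  //  ~~b.
          branch 1.2.1 (add ~a):
            × closes — contains both a and ~a.
          branch 1.2.2 (add ~~b):
            ○ open, literals {a=true, b=true, c=true}.
  branch 2 (add ~(~c -> a)):
    ~(~c -> a): α-rule — add ~c, ~a.
    × closes — contains both c and ~c.
3 branches closed, 2 open.
An open branch gives a countermodel: a=true, b=true, c=true (unmentioned atoms arbitrary); the premises hold there but the conclusion fails.

No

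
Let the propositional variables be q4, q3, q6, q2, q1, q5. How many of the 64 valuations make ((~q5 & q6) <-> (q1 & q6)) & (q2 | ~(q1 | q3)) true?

30

Initial set: {T (((~q5 & q6) <-> (q1 & q6)) & (q2 | ~(q1 | q3)))}.
T (((~q5 & q6) <-> (q1 & q6)) & (q2 | ~(q1 | q3))): α-rule — add T ((~q5 & q6) <-> (q1 & q6)), T (q2 | ~(q1 | q3)).
T ((~q5 & q6) <-> (q1 & q6)): β-rule — branch into T (~q5 & q6), T (q1 & q6)  //  F (~q5 & q6), F (q1 & q6).
  branch 1 (add T (~q5 & q6), T (q1 & q6)):
    T (~q5 & q6): α-rule — add T ~q5, T q6.
    T (q1 & q6): α-rule — add T q1, T q6.
    T (q2 | ~(q1 | q3)): β-rule — branch into T q2  //  T ~(q1 | q3).
      branch 1.1 (add T q2):
        ○ open, literals {q1=1, q2=1, q5=0, q6=1}.
      branch 1.2 (add T ~(q1 | q3)):
        T ~(q1 | q3): α-rule — add F q1, F q3.
        × closes — contains both q1 and ~q1.
  branch 2 (add F (~q5 & q6), F (q1 & q6)):
    T (q2 | ~(q1 | q3)): β-rule — branch into T q2  //  T ~(q1 | q3).
      branch 2.1 (add T q2):
        F (~q5 & q6): β-rule — branch into F ~q5  //  F q6.
          branch 2.1.1 (add F ~q5):
            F (q1 & q6): β-rule — branch into F q1  //  F q6.
              branch 2.1.1.1 (add F q1):
                ○ open, literals {q1=0, q2=1, q5=1}.
              branch 2.1.1.2 (add F q6):
                ○ open, literals {q2=1, q5=1, q6=0}.
          branch 2.1.2 (add F q6):
            F (q1 & q6): β-rule — branch into F q1  //  F q6.
              branch 2.1.2.1 (add F q1):
                ○ open, literals {q1=0, q2=1, q6=0}.
              branch 2.1.2.2 (add F q6):
                ○ open, literals {q2=1, q6=0}.
      branch 2.2 (add T ~(q1 | q3)):
        T ~(q1 | q3): α-rule — add F q1, F q3.
        F (~q5 & q6): β-rule — branch into F ~q5  //  F q6.
          branch 2.2.1 (add F ~q5):
            F (q1 & q6): β-rule — branch into F q1  //  F q6.
              branch 2.2.1.1 (add F q1):
                ○ open, literals {q1=0, q3=0, q5=1}.
              branch 2.2.1.2 (add F q6):
                ○ open, literals {q1=0, q3=0, q5=1, q6=0}.
          branch 2.2.2 (add F q6):
            F (q1 & q6): β-rule — branch into F q1  //  F q6.
              branch 2.2.2.1 (add F q1):
                ○ open, literals {q1=0, q3=0, q6=0}.
              branch 2.2.2.2 (add F q6):
                ○ open, literals {q1=0, q3=0, q6=0}.
1 branch closed, 9 open.
Each open branch fixes some atoms; the unmentioned ones are free. Counting distinct full assignments: branch {q1=1, q2=1, q5=0, q6=1} (q4, q3) contributes 4 new; branch {q1=0, q2=1, q5=1} (q4, q3, q6) contributes 8 new; branch {q2=1, q5=1, q6=0} (q4, q3, q1) contributes 4 new; branch {q1=0, q2=1, q6=0} (q4, q3, q5) contributes 4 new; branch {q2=1, q6=0} (q4, q3, q1, q5) contributes 4 new; branch {q1=0, q3=0, q5=1} (q4, q6, q2) contributes 4 new; branch {q1=0, q3=0, q5=1, q6=0} (q4, q2) contributes 0 new; branch {q1=0, q3=0, q6=0} (q4, q2, q5) contributes 2 new; branch {q1=0, q3=0, q6=0} (q4, q2, q5) contributes 0 new. Total: 30.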